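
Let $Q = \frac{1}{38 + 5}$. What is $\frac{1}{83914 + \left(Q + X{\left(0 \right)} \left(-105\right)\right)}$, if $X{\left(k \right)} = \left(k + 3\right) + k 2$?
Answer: $\frac{43}{3594758} \approx 1.1962 \cdot 10^{-5}$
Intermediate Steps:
$Q = \frac{1}{43} \approx 0.023256$
$X{\left(k \right)} = 3 + 3 k$ ($X{\left(k \right)} = \left(3 + k\right) + 2 k = 3 + 3 k$)
$\frac{1}{83914 + \left(Q + X{\left(0 \right)} \left(-105\right)\right)} = \frac{1}{83914 + \left(\frac{1}{43} + \left(3 + 3 \cdot 0\right) \left(-105\right)\right)} = \frac{1}{83914 + \left(\frac{1}{43} + \left(3 + 0\right) \left(-105\right)\right)} = \frac{1}{83914 + \left(\frac{1}{43} + 3 \left(-105\right)\right)} = \frac{1}{83914 + \left(\frac{1}{43} - 315\right)} = \frac{1}{83914 - \frac{13544}{43}} = \frac{1}{\frac{3594758}{43}} = \frac{43}{3594758}$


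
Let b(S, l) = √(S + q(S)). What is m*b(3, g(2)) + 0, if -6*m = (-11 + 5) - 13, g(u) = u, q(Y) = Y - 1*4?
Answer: 19*√2/6 ≈ 4.4783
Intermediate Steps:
q(Y) = -4 + Y (q(Y) = Y - 4 = -4 + Y)
b(S, l) = √(-4 + 2*S) (b(S, l) = √(S + (-4 + S)) = √(-4 + 2*S))
m = 19/6 (m = -((-11 + 5) - 13)/6 = -(-6 - 13)/6 = -⅙*(-19) = 19/6 ≈ 3.1667)
m*b(3, g(2)) + 0 = 19*√(-4 + 2*3)/6 + 0 = 19*√(-4 + 6)/6 + 0 = 19*√2/6 + 0 = 19*√2/6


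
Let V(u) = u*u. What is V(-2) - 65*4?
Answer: -256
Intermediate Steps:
V(u) = u**2
V(-2) - 65*4 = (-2)**2 - 65*4 = 4 - 260 = -256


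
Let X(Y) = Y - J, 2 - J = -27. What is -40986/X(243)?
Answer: -20493/107 ≈ -191.52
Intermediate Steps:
J = 29 (J = 2 - 1*(-27) = 2 + 27 = 29)
X(Y) = -29 + Y (X(Y) = Y - 1*29 = Y - 29 = -29 + Y)
-40986/X(243) = -40986/(-29 + 243) = -40986/214 = -40986*1/214 = -20493/107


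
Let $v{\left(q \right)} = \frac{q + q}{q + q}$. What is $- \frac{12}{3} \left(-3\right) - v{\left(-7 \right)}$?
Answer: $11$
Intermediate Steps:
$v{\left(q \right)} = 1$ ($v{\left(q \right)} = \frac{2 q}{2 q} = 2 q \frac{1}{2 q} = 1$)
$- \frac{12}{3} \left(-3\right) - v{\left(-7 \right)} = - \frac{12}{3} \left(-3\right) - 1 = \left(-12\right) \frac{1}{3} \left(-3\right) - 1 = \left(-4\right) \left(-3\right) - 1 = 12 - 1 = 11$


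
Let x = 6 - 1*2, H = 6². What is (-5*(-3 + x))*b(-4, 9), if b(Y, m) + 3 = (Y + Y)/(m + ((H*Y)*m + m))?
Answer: 9565/639 ≈ 14.969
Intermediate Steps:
H = 36
x = 4 (x = 6 - 2 = 4)
b(Y, m) = -3 + 2*Y/(2*m + 36*Y*m) (b(Y, m) = -3 + (Y + Y)/(m + ((36*Y)*m + m)) = -3 + (2*Y)/(m + (36*Y*m + m)) = -3 + (2*Y)/(m + (m + 36*Y*m)) = -3 + (2*Y)/(2*m + 36*Y*m) = -3 + 2*Y/(2*m + 36*Y*m))
(-5*(-3 + x))*b(-4, 9) = (-5*(-3 + 4))*((-4 - 3*9 - 54*(-4)*9)/(9*(1 + 18*(-4)))) = (-5*1)*((-4 - 27 + 1944)/(9*(1 - 72))) = -5*1913/(9*(-71)) = -5*(-1)*1913/(9*71) = -5*(-1913/639) = 9565/639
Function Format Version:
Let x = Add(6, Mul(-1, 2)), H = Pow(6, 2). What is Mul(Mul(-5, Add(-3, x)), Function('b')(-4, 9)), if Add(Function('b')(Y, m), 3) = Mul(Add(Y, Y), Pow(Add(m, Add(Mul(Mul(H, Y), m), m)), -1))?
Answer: Rational(9565, 639) ≈ 14.969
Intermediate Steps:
H = 36
x = 4 (x = Add(6, -2) = 4)
Function('b')(Y, m) = Add(-3, Mul(2, Y, Pow(Add(Mul(2, m), Mul(36, Y, m)), -1))) (Function('b')(Y, m) = Add(-3, Mul(Add(Y, Y), Pow(Add(m, Add(Mul(Mul(36, Y), m), m)), -1))) = Add(-3, Mul(Mul(2, Y), Pow(Add(m, Add(Mul(36, Y, m), m)), -1))) = Add(-3, Mul(Mul(2, Y), Pow(Add(m, Add(m, Mul(36, Y, m))), -1))) = Add(-3, Mul(Mul(2, Y), Pow(Add(Mul(2, m), Mul(36, Y, m)), -1))) = Add(-3, Mul(2, Y, Pow(Add(Mul(2, m), Mul(36, Y, m)), -1))))
Mul(Mul(-5, Add(-3, x)), Function('b')(-4, 9)) = Mul(Mul(-5, Add(-3, 4)), Mul(Pow(9, -1), Pow(Add(1, Mul(18, -4)), -1), Add(-4, Mul(-3, 9), Mul(-54, -4, 9)))) = Mul(Mul(-5, 1), Mul(Rational(1, 9), Pow(Add(1, -72), -1), Add(-4, -27, 1944))) = Mul(-5, Mul(Rational(1, 9), Pow(-71, -1), 1913)) = Mul(-5, Mul(Rational(1, 9), Rational(-1, 71), 1913)) = Mul(-5, Rational(-1913, 639)) = Rational(9565, 639)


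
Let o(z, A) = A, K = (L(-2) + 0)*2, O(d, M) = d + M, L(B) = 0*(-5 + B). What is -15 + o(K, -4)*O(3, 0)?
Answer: -27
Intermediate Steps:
L(B) = 0
O(d, M) = M + d
K = 0 (K = (0 + 0)*2 = 0*2 = 0)
-15 + o(K, -4)*O(3, 0) = -15 - 4*(0 + 3) = -15 - 4*3 = -15 - 12 = -27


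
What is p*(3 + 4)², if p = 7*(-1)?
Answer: -343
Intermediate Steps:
p = -7
p*(3 + 4)² = -7*(3 + 4)² = -7*7² = -7*49 = -343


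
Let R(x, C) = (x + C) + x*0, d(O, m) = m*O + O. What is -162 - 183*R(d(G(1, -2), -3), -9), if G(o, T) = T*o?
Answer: 753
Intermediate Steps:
d(O, m) = O + O*m (d(O, m) = O*m + O = O + O*m)
R(x, C) = C + x (R(x, C) = (C + x) + 0 = C + x)
-162 - 183*R(d(G(1, -2), -3), -9) = -162 - 183*(-9 + (-2*1)*(1 - 3)) = -162 - 183*(-9 - 2*(-2)) = -162 - 183*(-9 + 4) = -162 - 183*(-5) = -162 + 915 = 753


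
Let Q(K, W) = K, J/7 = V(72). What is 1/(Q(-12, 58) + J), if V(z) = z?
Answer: 1/492 ≈ 0.0020325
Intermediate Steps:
J = 504 (J = 7*72 = 504)
1/(Q(-12, 58) + J) = 1/(-12 + 504) = 1/492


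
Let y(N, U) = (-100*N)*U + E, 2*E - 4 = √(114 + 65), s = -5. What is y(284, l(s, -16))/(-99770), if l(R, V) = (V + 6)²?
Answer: 1419999/49885 - √179/199540 ≈ 28.465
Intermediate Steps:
E = 2 + √179/2 (E = 2 + √(114 + 65)/2 = 2 + √179/2 ≈ 8.6895)
l(R, V) = (6 + V)²
y(N, U) = 2 + √179/2 - 100*N*U (y(N, U) = (-100*N)*U + (2 + √179/2) = -100*N*U + (2 + √179/2) = 2 + √179/2 - 100*N*U)
y(284, l(s, -16))/(-99770) = (2 + √179/2 - 100*284*(6 - 16)²)/(-99770) = (2 + √179/2 - 100*284*(-10)²)*(-1/99770) = (2 + √179/2 - 100*284*100)*(-1/99770) = (2 + √179/2 - 2840000)*(-1/99770) = (-2839998 + √179/2)*(-1/99770) = 1419999/49885 - √179/199540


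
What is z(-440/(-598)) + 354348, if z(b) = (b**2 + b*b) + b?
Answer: 31679228128/89401 ≈ 3.5435e+5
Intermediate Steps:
z(b) = b + 2*b**2 (z(b) = (b**2 + b**2) + b = 2*b**2 + b = b + 2*b**2)
z(-440/(-598)) + 354348 = (-440/(-598))*(1 + 2*(-440/(-598))) + 354348 = (-440*(-1/598))*(1 + 2*(-440*(-1/598))) + 354348 = 220*(1 + 2*(220/299))/299 + 354348 = 220*(1 + 440/299)/299 + 354348 = (220/299)*(739/299) + 354348 = 162580/89401 + 354348 = 31679228128/89401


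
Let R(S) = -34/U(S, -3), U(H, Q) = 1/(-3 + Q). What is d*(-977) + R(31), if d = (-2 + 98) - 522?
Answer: 416406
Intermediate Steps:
R(S) = 204 (R(S) = -34/(1/(-3 - 3)) = -34/(1/(-6)) = -34/(-⅙) = -34*(-6) = 204)
d = -426 (d = 96 - 522 = -426)
d*(-977) + R(31) = -426*(-977) + 204 = 416202 + 204 = 416406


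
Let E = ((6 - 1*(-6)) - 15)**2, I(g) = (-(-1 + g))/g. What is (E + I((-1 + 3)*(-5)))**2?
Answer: 6241/100 ≈ 62.410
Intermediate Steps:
I(g) = (1 - g)/g
E = 9 (E = ((6 + 6) - 15)**2 = (12 - 15)**2 = (-3)**2 = 9)
(E + I((-1 + 3)*(-5)))**2 = (9 + (1 - (-1 + 3)*(-5))/(((-1 + 3)*(-5))))**2 = (9 + (1 - 2*(-5))/((2*(-5))))**2 = (9 + (1 - 1*(-10))/(-10))**2 = (9 - (1 + 10)/10)**2 = (9 - 1/10*11)**2 = (9 - 11/10)**2 = (79/10)**2 = 6241/100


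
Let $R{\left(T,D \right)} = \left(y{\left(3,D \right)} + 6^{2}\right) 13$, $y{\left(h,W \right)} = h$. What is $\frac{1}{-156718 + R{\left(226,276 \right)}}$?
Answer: $- \frac{1}{156211} \approx -6.4016 \cdot 10^{-6}$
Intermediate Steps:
$R{\left(T,D \right)} = 507$ ($R{\left(T,D \right)} = \left(3 + 6^{2}\right) 13 = \left(3 + 36\right) 13 = 39 \cdot 13 = 507$)
$\frac{1}{-156718 + R{\left(226,276 \right)}} = \frac{1}{-156718 + 507} = \frac{1}{-156211} = - \frac{1}{156211}$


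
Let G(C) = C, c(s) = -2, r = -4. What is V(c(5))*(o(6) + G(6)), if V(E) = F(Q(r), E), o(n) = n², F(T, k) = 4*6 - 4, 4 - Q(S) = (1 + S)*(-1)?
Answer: 840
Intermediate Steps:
Q(S) = 5 + S (Q(S) = 4 - (1 + S)*(-1) = 4 - (-1 - S) = 4 + (1 + S) = 5 + S)
F(T, k) = 20 (F(T, k) = 24 - 4 = 20)
V(E) = 20
V(c(5))*(o(6) + G(6)) = 20*(6² + 6) = 20*(36 + 6) = 20*42 = 840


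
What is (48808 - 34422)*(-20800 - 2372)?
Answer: -333352392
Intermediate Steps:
(48808 - 34422)*(-20800 - 2372) = 14386*(-23172) = -333352392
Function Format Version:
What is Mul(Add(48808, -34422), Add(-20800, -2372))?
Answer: -333352392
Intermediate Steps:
Mul(Add(48808, -34422), Add(-20800, -2372)) = Mul(14386, -23172) = -333352392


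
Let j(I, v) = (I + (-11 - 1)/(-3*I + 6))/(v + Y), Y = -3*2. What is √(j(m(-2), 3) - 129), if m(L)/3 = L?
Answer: I*√4566/6 ≈ 11.262*I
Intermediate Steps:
m(L) = 3*L
Y = -6
j(I, v) = (I - 12/(6 - 3*I))/(-6 + v) (j(I, v) = (I + (-11 - 1)/(-3*I + 6))/(v - 6) = (I - 12/(6 - 3*I))/(-6 + v))
√(j(m(-2), 3) - 129) = √((4 + (3*(-2))² - 6*(-2))/(12 - 18*(-2) - 2*3 + (3*(-2))*3) - 129) = √((4 + (-6)² - 2*(-6))/(12 - 6*(-6) - 6 - 6*3) - 129) = √((4 + 36 + 12)/(12 + 36 - 6 - 18) - 129) = √(52/24 - 129) = √((1/24)*52 - 129) = √(13/6 - 129) = √(-761/6) = I*√4566/6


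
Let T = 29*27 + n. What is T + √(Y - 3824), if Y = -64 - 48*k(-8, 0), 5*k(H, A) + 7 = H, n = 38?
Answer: 821 + 12*I*√26 ≈ 821.0 + 61.188*I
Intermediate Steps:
k(H, A) = -7/5 + H/5
T = 821 (T = 29*27 + 38 = 783 + 38 = 821)
Y = 80 (Y = -64 - 48*(-7/5 + (⅕)*(-8)) = -64 - 48*(-7/5 - 8/5) = -64 - 48*(-3) = -64 + 144 = 80)
T + √(Y - 3824) = 821 + √(80 - 3824) = 821 + √(-3744) = 821 + 12*I*√26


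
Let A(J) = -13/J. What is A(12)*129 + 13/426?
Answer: -119041/852 ≈ -139.72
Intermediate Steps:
A(12)*129 + 13/426 = -13/12*129 + 13/426 = -559/4 + 13/426 = -119041/852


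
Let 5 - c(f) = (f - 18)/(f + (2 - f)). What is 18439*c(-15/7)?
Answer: 3890629/14 ≈ 2.7790e+5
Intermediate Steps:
c(f) = 14 - f/2 (c(f) = 5 - (f - 18)/(f + (2 - f)) = 5 - (-18 + f)/2 = 5 - (-9 + f/2) = 5 + (9 - f/2) = 14 - f/2)
18439*c(-15/7) = 18439*(14 - (-15)/(2*7)) = 18439*(14 - 1/2*(-15/7)) = 18439*(14 + 15/14) = 18439*(211/14) = 3890629/14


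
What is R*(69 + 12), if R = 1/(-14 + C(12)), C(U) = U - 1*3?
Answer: -81/5 ≈ -16.200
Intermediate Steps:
C(U) = -3 + U (C(U) = U - 3 = -3 + U)
R = -⅕ (R = 1/(-14 + (-3 + 12)) = 1/(-14 + 9) = 1/(-5) = -⅕ ≈ -0.20000)
R*(69 + 12) = -(69 + 12)/5 = -⅕*81 = -81/5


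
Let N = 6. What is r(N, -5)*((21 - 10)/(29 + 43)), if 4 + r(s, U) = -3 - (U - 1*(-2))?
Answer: -11/18 ≈ -0.61111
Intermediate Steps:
r(s, U) = -9 - U (r(s, U) = -4 + (-3 - (U - 1*(-2))) = -4 + (-3 - (U + 2)) = -4 + (-3 - (2 + U)) = -4 + (-3 + (-2 - U)) = -4 + (-5 - U) = -9 - U)
r(N, -5)*((21 - 10)/(29 + 43)) = (-9 - 1*(-5))*((21 - 10)/(29 + 43)) = (-9 + 5)*(11/72) = -44/72 = -4*11/72 = -11/18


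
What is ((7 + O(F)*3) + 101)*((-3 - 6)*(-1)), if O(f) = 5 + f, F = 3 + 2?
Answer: 1242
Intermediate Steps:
F = 5
((7 + O(F)*3) + 101)*((-3 - 6)*(-1)) = ((7 + (5 + 5)*3) + 101)*((-3 - 6)*(-1)) = ((7 + 10*3) + 101)*(-9*(-1)) = ((7 + 30) + 101)*9 = (37 + 101)*9 = 138*9 = 1242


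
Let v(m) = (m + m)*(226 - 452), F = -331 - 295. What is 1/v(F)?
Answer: 1/282952 ≈ 3.5342e-6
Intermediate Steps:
F = -626
v(m) = -452*m (v(m) = (2*m)*(-226) = -452*m)
1/v(F) = 1/(-452*(-626)) = 1/282952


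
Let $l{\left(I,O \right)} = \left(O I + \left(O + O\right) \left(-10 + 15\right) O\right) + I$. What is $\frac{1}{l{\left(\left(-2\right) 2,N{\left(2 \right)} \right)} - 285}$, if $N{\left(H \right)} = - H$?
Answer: $- \frac{1}{241} \approx -0.0041494$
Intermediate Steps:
$l{\left(I,O \right)} = I + 10 O^{2} + I O$ ($l{\left(I,O \right)} = \left(I O + 2 O 5 O\right) + I = \left(I O + 10 O O\right) + I = \left(I O + 10 O^{2}\right) + I = \left(10 O^{2} + I O\right) + I = I + 10 O^{2} + I O$)
$\frac{1}{l{\left(\left(-2\right) 2,N{\left(2 \right)} \right)} - 285} = \frac{1}{\left(\left(-2\right) 2 + 10 \left(\left(-1\right) 2\right)^{2} + \left(-2\right) 2 \left(\left(-1\right) 2\right)\right) - 285} = \frac{1}{\left(-4 + 10 \left(-2\right)^{2} - -8\right) - 285} = \frac{1}{\left(-4 + 10 \cdot 4 + 8\right) - 285} = \frac{1}{\left(-4 + 40 + 8\right) - 285} = \frac{1}{44 - 285} = \frac{1}{-241} = - \frac{1}{241}$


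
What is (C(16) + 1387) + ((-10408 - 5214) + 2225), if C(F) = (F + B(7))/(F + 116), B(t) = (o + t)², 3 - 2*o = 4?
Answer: -6341047/528 ≈ -12010.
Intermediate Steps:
o = -½ (o = 3/2 - ½*4 = 3/2 - 2 = -½ ≈ -0.50000)
B(t) = (-½ + t)²
C(F) = (169/4 + F)/(116 + F) (C(F) = (F + (-1 + 2*7)²/4)/(F + 116) = (F + (-1 + 14)²/4)/(116 + F) = (F + (¼)*13²)/(116 + F) = (F + (¼)*169)/(116 + F) = (F + 169/4)/(116 + F) = (169/4 + F)/(116 + F))
(C(16) + 1387) + ((-10408 - 5214) + 2225) = ((169/4 + 16)/(116 + 16) + 1387) + ((-10408 - 5214) + 2225) = ((233/4)/132 + 1387) + (-15622 + 2225) = ((1/132)*(233/4) + 1387) - 13397 = (233/528 + 1387) - 13397 = 732569/528 - 13397 = -6341047/528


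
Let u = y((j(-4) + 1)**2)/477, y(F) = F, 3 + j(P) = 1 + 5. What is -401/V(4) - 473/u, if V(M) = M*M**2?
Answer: -902885/64 ≈ -14108.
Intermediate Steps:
j(P) = 3 (j(P) = -3 + (1 + 5) = -3 + 6 = 3)
V(M) = M**3
u = 16/477 (u = (3 + 1)**2/477 = 4**2*(1/477) = 16*(1/477) = 16/477 ≈ 0.033543)
-401/V(4) - 473/u = -401/(4**3) - 473/16/477 = -401/64 - 473*477/16 = -401*1/64 - 225621/16 = -401/64 - 225621/16 = -902885/64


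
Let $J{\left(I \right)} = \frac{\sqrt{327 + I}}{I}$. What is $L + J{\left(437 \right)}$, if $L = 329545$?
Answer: $329545 + \frac{2 \sqrt{191}}{437} \approx 3.2955 \cdot 10^{5}$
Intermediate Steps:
$J{\left(I \right)} = \frac{\sqrt{327 + I}}{I}$
$L + J{\left(437 \right)} = 329545 + \frac{\sqrt{327 + 437}}{437} = 329545 + \frac{\sqrt{764}}{437} = 329545 + \frac{2 \sqrt{191}}{437}$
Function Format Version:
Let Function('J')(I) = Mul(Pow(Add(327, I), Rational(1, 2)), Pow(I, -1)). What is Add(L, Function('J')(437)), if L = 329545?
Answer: Add(329545, Mul(Rational(2, 437), Pow(191, Rational(1, 2)))) ≈ 3.2955e+5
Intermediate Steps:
Function('J')(I) = Mul(Pow(I, -1), Pow(Add(327, I), Rational(1, 2)))
Add(L, Function('J')(437)) = Add(329545, Mul(Pow(437, -1), Pow(Add(327, 437), Rational(1, 2)))) = Add(329545, Mul(Rational(1, 437), Pow(764, Rational(1, 2)))) = Add(329545, Mul(Rational(1, 437), Mul(2, Pow(191, Rational(1, 2))))) = Add(329545, Mul(Rational(2, 437), Pow(191, Rational(1, 2))))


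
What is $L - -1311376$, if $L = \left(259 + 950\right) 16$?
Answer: $1330720$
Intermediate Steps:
$L = 19344$ ($L = 1209 \cdot 16 = 19344$)
$L - -1311376 = 19344 - -1311376 = 19344 + 1311376 = 1330720$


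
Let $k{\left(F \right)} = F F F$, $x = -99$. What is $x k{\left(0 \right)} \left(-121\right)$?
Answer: $0$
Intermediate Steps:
$k{\left(F \right)} = F^{3}$ ($k{\left(F \right)} = F^{2} F = F^{3}$)
$x k{\left(0 \right)} \left(-121\right) = - 99 \cdot 0^{3} \left(-121\right) = \left(-99\right) 0 \left(-121\right) = 0 \left(-121\right) = 0$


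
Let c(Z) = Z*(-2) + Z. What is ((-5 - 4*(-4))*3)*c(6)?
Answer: -198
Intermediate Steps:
c(Z) = -Z (c(Z) = -2*Z + Z = -Z)
((-5 - 4*(-4))*3)*c(6) = ((-5 - 4*(-4))*3)*(-1*6) = ((-5 + 16)*3)*(-6) = (11*3)*(-6) = 33*(-6) = -198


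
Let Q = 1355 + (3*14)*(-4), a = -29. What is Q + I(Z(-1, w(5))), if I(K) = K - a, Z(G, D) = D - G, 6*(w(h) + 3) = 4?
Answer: 3644/3 ≈ 1214.7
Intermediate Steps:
w(h) = -7/3 (w(h) = -3 + (1/6)*4 = -3 + 2/3 = -7/3)
I(K) = 29 + K (I(K) = K - 1*(-29) = K + 29 = 29 + K)
Q = 1187 (Q = 1355 + 42*(-4) = 1355 - 168 = 1187)
Q + I(Z(-1, w(5))) = 1187 + (29 + (-7/3 - 1*(-1))) = 1187 + (29 + (-7/3 + 1)) = 1187 + (29 - 4/3) = 1187 + 83/3 = 3644/3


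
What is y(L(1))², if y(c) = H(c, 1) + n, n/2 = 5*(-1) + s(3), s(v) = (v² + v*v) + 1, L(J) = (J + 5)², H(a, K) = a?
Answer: 4096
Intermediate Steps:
L(J) = (5 + J)²
s(v) = 1 + 2*v² (s(v) = (v² + v²) + 1 = 2*v² + 1 = 1 + 2*v²)
n = 28 (n = 2*(5*(-1) + (1 + 2*3²)) = 2*(-5 + (1 + 2*9)) = 2*(-5 + (1 + 18)) = 2*(-5 + 19) = 2*14 = 28)
y(c) = 28 + c (y(c) = c + 28 = 28 + c)
y(L(1))² = (28 + (5 + 1)²)² = (28 + 6²)² = (28 + 36)² = 64² = 4096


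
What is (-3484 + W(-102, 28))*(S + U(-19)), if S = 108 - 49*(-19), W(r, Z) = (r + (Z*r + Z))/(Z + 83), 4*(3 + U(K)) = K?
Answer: -267887125/74 ≈ -3.6201e+6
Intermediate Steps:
U(K) = -3 + K/4
W(r, Z) = (Z + r + Z*r)/(83 + Z) (W(r, Z) = (r + (Z + Z*r))/(83 + Z) = (Z + r + Z*r)/(83 + Z))
S = 1039 (S = 108 + 931 = 1039)
(-3484 + W(-102, 28))*(S + U(-19)) = (-3484 + (28 - 102 + 28*(-102))/(83 + 28))*(1039 + (-3 + (¼)*(-19))) = (-3484 + (28 - 102 - 2856)/111)*(1039 + (-3 - 19/4)) = (-3484 + (1/111)*(-2930))*(1039 - 31/4) = (-3484 - 2930/111)*(4125/4) = -389654/111*4125/4 = -267887125/74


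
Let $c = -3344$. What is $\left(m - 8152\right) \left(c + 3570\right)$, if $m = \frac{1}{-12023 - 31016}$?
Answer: $- \frac{79292987954}{43039} \approx -1.8424 \cdot 10^{6}$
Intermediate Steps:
$m = - \frac{1}{43039}$ ($m = \frac{1}{-43039} = - \frac{1}{43039} \approx -2.3235 \cdot 10^{-5}$)
$\left(m - 8152\right) \left(c + 3570\right) = \left(- \frac{1}{43039} - 8152\right) \left(-3344 + 3570\right) = \left(- \frac{350853929}{43039}\right) 226 = - \frac{79292987954}{43039}$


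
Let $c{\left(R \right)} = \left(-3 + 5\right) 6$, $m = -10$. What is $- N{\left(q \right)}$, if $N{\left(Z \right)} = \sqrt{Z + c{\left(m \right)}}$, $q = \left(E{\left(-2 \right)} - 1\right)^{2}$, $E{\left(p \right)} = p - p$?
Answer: $- \sqrt{13} \approx -3.6056$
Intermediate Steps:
$c{\left(R \right)} = 12$ ($c{\left(R \right)} = 2 \cdot 6 = 12$)
$E{\left(p \right)} = 0$
$q = 1$ ($q = \left(0 - 1\right)^{2} = \left(-1\right)^{2} = 1$)
$N{\left(Z \right)} = \sqrt{12 + Z}$ ($N{\left(Z \right)} = \sqrt{Z + 12} = \sqrt{12 + Z}$)
$- N{\left(q \right)} = - \sqrt{12 + 1} = - \sqrt{13}$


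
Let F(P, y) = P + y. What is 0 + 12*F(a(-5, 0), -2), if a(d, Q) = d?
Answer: -84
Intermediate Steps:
0 + 12*F(a(-5, 0), -2) = 0 + 12*(-5 - 2) = 0 + 12*(-7) = 0 - 84 = -84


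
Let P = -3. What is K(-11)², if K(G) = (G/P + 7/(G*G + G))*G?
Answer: 1515361/900 ≈ 1683.7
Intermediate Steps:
K(G) = G*(7/(G + G²) - G/3) (K(G) = (G/(-3) + 7/(G*G + G))*G = (G*(-⅓) + 7/(G² + G))*G = (-G/3 + 7/(G + G²))*G = (7/(G + G²) - G/3)*G = G*(7/(G + G²) - G/3))
K(-11)² = ((21 - 1*(-11)² - 1*(-11)³)/(3*(1 - 11)))² = ((⅓)*(21 - 1*121 - 1*(-1331))/(-10))² = ((⅓)*(-⅒)*(21 - 121 + 1331))² = ((⅓)*(-⅒)*1231)² = (-1231/30)² = 1515361/900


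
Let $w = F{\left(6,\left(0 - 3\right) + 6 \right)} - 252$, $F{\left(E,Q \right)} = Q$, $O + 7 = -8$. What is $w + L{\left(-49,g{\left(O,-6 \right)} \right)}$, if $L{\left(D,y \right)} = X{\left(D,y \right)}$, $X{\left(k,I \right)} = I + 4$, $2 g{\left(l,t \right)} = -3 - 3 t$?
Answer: $- \frac{475}{2} \approx -237.5$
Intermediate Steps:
$O = -15$ ($O = -7 - 8 = -15$)
$g{\left(l,t \right)} = - \frac{3}{2} - \frac{3 t}{2}$ ($g{\left(l,t \right)} = \frac{-3 - 3 t}{2} = - \frac{3}{2} - \frac{3 t}{2}$)
$X{\left(k,I \right)} = 4 + I$
$L{\left(D,y \right)} = 4 + y$
$w = -249$ ($w = \left(\left(0 - 3\right) + 6\right) - 252 = \left(-3 + 6\right) - 252 = 3 - 252 = -249$)
$w + L{\left(-49,g{\left(O,-6 \right)} \right)} = -249 + \left(4 - - \frac{15}{2}\right) = -249 + \left(4 + \left(- \frac{3}{2} + 9\right)\right) = -249 + \left(4 + \frac{15}{2}\right) = -249 + \frac{23}{2} = - \frac{475}{2}$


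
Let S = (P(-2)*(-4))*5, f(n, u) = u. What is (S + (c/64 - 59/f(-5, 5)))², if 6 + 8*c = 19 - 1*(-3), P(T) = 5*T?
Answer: 907033689/25600 ≈ 35431.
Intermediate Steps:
c = 2 (c = -¾ + (19 - 1*(-3))/8 = -¾ + (19 + 3)/8 = -¾ + (⅛)*22 = -¾ + 11/4 = 2)
S = 200 (S = ((5*(-2))*(-4))*5 = -10*(-4)*5 = 40*5 = 200)
(S + (c/64 - 59/f(-5, 5)))² = (200 + (2/64 - 59/5))² = (200 + (2*(1/64) - 59*⅕))² = (200 + (1/32 - 59/5))² = (200 - 1883/160)² = (30117/160)² = 907033689/25600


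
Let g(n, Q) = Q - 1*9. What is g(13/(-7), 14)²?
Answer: 25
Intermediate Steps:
g(n, Q) = -9 + Q (g(n, Q) = Q - 9 = -9 + Q)
g(13/(-7), 14)² = (-9 + 14)² = 5² = 25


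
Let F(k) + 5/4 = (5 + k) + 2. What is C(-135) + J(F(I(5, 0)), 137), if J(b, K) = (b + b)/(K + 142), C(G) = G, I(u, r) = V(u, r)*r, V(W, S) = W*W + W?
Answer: -75307/558 ≈ -134.96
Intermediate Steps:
V(W, S) = W + W² (V(W, S) = W² + W = W + W²)
I(u, r) = r*u*(1 + u) (I(u, r) = (u*(1 + u))*r = r*u*(1 + u))
F(k) = 23/4 + k (F(k) = -5/4 + ((5 + k) + 2) = -5/4 + (7 + k) = 23/4 + k)
J(b, K) = 2*b/(142 + K) (J(b, K) = (2*b)/(142 + K) = 2*b/(142 + K))
C(-135) + J(F(I(5, 0)), 137) = -135 + 2*(23/4 + 0*5*(1 + 5))/(142 + 137) = -135 + 2*(23/4 + 0*5*6)/279 = -135 + 2*(23/4 + 0)*(1/279) = -135 + 2*(23/4)*(1/279) = -135 + 23/558 = -75307/558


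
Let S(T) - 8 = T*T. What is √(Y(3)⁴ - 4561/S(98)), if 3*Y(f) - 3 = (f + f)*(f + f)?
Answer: √73297846857/1602 ≈ 169.00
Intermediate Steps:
S(T) = 8 + T² (S(T) = 8 + T*T = 8 + T²)
Y(f) = 1 + 4*f²/3 (Y(f) = 1 + ((f + f)*(f + f))/3 = 1 + ((2*f)*(2*f))/3 = 1 + (4*f²)/3 = 1 + 4*f²/3)
√(Y(3)⁴ - 4561/S(98)) = √((1 + (4/3)*3²)⁴ - 4561/(8 + 98²)) = √((1 + (4/3)*9)⁴ - 4561/(8 + 9604)) = √((1 + 12)⁴ - 4561/9612) = √(13⁴ - 4561*1/9612) = √(28561 - 4561/9612) = √(274523771/9612) = √73297846857/1602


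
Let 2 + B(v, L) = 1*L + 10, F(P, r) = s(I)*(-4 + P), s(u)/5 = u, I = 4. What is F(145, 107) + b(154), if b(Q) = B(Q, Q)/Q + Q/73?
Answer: 15868991/5621 ≈ 2823.2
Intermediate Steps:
s(u) = 5*u
F(P, r) = -80 + 20*P (F(P, r) = (5*4)*(-4 + P) = 20*(-4 + P) = -80 + 20*P)
B(v, L) = 8 + L (B(v, L) = -2 + (1*L + 10) = -2 + (L + 10) = -2 + (10 + L) = 8 + L)
b(Q) = Q/73 + (8 + Q)/Q (b(Q) = (8 + Q)/Q + Q/73 = Q/73 + (8 + Q)/Q)
F(145, 107) + b(154) = (-80 + 20*145) + (1 + 8/154 + (1/73)*154) = (-80 + 2900) + (1 + 8*(1/154) + 154/73) = 2820 + (1 + 4/77 + 154/73) = 2820 + 17771/5621 = 15868991/5621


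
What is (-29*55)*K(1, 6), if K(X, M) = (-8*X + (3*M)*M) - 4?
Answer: -153120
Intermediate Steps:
K(X, M) = -4 - 8*X + 3*M² (K(X, M) = (-8*X + 3*M²) - 4 = -4 - 8*X + 3*M²)
(-29*55)*K(1, 6) = (-29*55)*(-4 - 8*1 + 3*6²) = -1595*(-4 - 8 + 3*36) = -1595*(-4 - 8 + 108) = -1595*96 = -153120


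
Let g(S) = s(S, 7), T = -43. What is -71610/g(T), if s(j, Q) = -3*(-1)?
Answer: -23870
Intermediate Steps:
s(j, Q) = 3
g(S) = 3
-71610/g(T) = -71610/3 = -71610*⅓ = -23870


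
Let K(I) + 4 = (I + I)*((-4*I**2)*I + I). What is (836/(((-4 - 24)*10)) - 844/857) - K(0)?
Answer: 1767/59990 ≈ 0.029455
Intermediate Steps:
K(I) = -4 + 2*I*(I - 4*I**3) (K(I) = -4 + (I + I)*((-4*I**2)*I + I) = -4 + (2*I)*(-4*I**3 + I) = -4 + (2*I)*(I - 4*I**3) = -4 + 2*I*(I - 4*I**3))
(836/(((-4 - 24)*10)) - 844/857) - K(0) = (836/(((-4 - 24)*10)) - 844/857) - (-4 - 8*0**4 + 2*0**2) = (836/((-28*10)) - 844*1/857) - (-4 - 8*0 + 2*0) = (836/(-280) - 844/857) - (-4 + 0 + 0) = (836*(-1/280) - 844/857) - 1*(-4) = (-209/70 - 844/857) + 4 = -238193/59990 + 4 = 1767/59990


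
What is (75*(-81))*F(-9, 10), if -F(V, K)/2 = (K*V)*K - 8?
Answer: -11032200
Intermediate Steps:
F(V, K) = 16 - 2*V*K**2 (F(V, K) = -2*((K*V)*K - 8) = -2*(V*K**2 - 8) = -2*(-8 + V*K**2) = 16 - 2*V*K**2)
(75*(-81))*F(-9, 10) = (75*(-81))*(16 - 2*(-9)*10**2) = -6075*(16 - 2*(-9)*100) = -6075*(16 + 1800) = -6075*1816 = -11032200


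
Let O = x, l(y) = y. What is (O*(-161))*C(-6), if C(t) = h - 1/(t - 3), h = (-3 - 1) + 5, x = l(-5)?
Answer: 8050/9 ≈ 894.44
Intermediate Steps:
x = -5
O = -5
h = 1 (h = -4 + 5 = 1)
C(t) = 1 - 1/(-3 + t) (C(t) = 1 - 1/(t - 3) = 1 - 1/(-3 + t))
(O*(-161))*C(-6) = (-5*(-161))*((-4 - 6)/(-3 - 6)) = 805*(-10/(-9)) = 805*(-1/9*(-10)) = 805*(10/9) = 8050/9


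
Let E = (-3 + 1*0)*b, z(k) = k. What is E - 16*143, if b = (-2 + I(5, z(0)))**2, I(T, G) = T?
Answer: -2315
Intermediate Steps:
b = 9 (b = (-2 + 5)**2 = 3**2 = 9)
E = -27 (E = (-3 + 1*0)*9 = (-3 + 0)*9 = -3*9 = -27)
E - 16*143 = -27 - 16*143 = -27 - 2288 = -2315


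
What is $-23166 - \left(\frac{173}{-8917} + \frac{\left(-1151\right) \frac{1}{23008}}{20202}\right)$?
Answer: $- \frac{2595021535406641}{112018635456} \approx -23166.0$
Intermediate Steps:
$-23166 - \left(\frac{173}{-8917} + \frac{\left(-1151\right) \frac{1}{23008}}{20202}\right) = -23166 - \left(173 \left(- \frac{1}{8917}\right) + \left(-1151\right) \frac{1}{23008} \cdot \frac{1}{20202}\right) = -23166 - \left(- \frac{173}{8917} - \frac{1151}{464807616}\right) = -23166 - - \frac{2173567055}{112018635456} = -23166 + \frac{2173567055}{112018635456} = - \frac{2595021535406641}{112018635456}$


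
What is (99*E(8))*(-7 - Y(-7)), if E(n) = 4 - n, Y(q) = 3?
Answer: 3960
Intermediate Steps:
(99*E(8))*(-7 - Y(-7)) = (99*(4 - 1*8))*(-7 - 1*3) = (99*(4 - 8))*(-7 - 3) = (99*(-4))*(-10) = -396*(-10) = 3960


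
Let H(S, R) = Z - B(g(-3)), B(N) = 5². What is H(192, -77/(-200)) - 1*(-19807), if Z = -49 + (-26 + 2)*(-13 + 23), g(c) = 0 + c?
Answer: 19493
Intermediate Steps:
g(c) = c
B(N) = 25
Z = -289 (Z = -49 - 24*10 = -49 - 240 = -289)
H(S, R) = -314 (H(S, R) = -289 - 1*25 = -289 - 25 = -314)
H(192, -77/(-200)) - 1*(-19807) = -314 - 1*(-19807) = -314 + 19807 = 19493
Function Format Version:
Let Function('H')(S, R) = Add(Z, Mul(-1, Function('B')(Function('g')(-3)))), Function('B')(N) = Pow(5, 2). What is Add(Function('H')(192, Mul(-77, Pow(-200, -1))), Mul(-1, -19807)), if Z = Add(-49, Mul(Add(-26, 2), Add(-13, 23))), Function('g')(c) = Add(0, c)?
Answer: 19493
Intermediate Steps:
Function('g')(c) = c
Function('B')(N) = 25
Z = -289 (Z = Add(-49, Mul(-24, 10)) = Add(-49, -240) = -289)
Function('H')(S, R) = -314 (Function('H')(S, R) = Add(-289, Mul(-1, 25)) = Add(-289, -25) = -314)
Add(Function('H')(192, Mul(-77, Pow(-200, -1))), Mul(-1, -19807)) = Add(-314, Mul(-1, -19807)) = Add(-314, 19807) = 19493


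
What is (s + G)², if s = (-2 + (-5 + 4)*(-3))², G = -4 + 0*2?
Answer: 9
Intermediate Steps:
G = -4 (G = -4 + 0 = -4)
s = 1 (s = (-2 - 1*(-3))² = (-2 + 3)² = 1² = 1)
(s + G)² = (1 - 4)² = (-3)² = 9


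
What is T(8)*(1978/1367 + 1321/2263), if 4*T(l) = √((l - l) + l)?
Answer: 6282021*√2/6187042 ≈ 1.4359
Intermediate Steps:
T(l) = √l/4 (T(l) = √((l - l) + l)/4 = √(0 + l)/4 = √l/4)
T(8)*(1978/1367 + 1321/2263) = (√8/4)*(1978/1367 + 1321/2263) = ((2*√2)/4)*(1978*(1/1367) + 1321*(1/2263)) = (√2/2)*(1978/1367 + 1321/2263) = (√2/2)*(6282021/3093521) = 6282021*√2/6187042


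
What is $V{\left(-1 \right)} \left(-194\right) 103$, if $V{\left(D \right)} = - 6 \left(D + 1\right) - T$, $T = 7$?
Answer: $139874$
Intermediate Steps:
$V{\left(D \right)} = -13 - 6 D$ ($V{\left(D \right)} = - 6 \left(D + 1\right) - 7 = - 6 \left(1 + D\right) - 7 = \left(-6 - 6 D\right) - 7 = -13 - 6 D$)
$V{\left(-1 \right)} \left(-194\right) 103 = \left(-13 - -6\right) \left(-194\right) 103 = \left(-13 + 6\right) \left(-194\right) 103 = \left(-7\right) \left(-194\right) 103 = 1358 \cdot 103 = 139874$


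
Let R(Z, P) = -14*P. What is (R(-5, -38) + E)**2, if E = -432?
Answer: 10000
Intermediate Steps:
(R(-5, -38) + E)**2 = (-14*(-38) - 432)**2 = (532 - 432)**2 = 100**2 = 10000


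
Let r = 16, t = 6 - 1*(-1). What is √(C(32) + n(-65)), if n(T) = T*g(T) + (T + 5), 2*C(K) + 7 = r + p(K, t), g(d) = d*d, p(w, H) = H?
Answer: I*√274677 ≈ 524.1*I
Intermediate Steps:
t = 7 (t = 6 + 1 = 7)
g(d) = d²
C(K) = 8 (C(K) = -7/2 + (16 + 7)/2 = -7/2 + (½)*23 = -7/2 + 23/2 = 8)
n(T) = 5 + T + T³ (n(T) = T*T² + (T + 5) = T³ + (5 + T) = 5 + T + T³)
√(C(32) + n(-65)) = √(8 + (5 - 65 + (-65)³)) = √(8 + (5 - 65 - 274625)) = √(8 - 274685) = √(-274677) = I*√274677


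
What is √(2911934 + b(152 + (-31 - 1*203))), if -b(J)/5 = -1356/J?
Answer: 4*√305926379/41 ≈ 1706.4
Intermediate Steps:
b(J) = 6780/J (b(J) = -(-6780)/J = 6780/J)
√(2911934 + b(152 + (-31 - 1*203))) = √(2911934 + 6780/(152 + (-31 - 1*203))) = √(2911934 + 6780/(152 + (-31 - 203))) = √(2911934 + 6780/(152 - 234)) = √(2911934 + 6780/(-82)) = √(2911934 + 6780*(-1/82)) = √(2911934 - 3390/41) = √(119385904/41) = 4*√305926379/41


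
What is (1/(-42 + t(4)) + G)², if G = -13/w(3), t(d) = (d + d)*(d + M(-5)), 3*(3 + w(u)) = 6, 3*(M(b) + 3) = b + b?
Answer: 5583769/33124 ≈ 168.57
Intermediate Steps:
M(b) = -3 + 2*b/3 (M(b) = -3 + (b + b)/3 = -3 + (2*b)/3 = -3 + 2*b/3)
w(u) = -1 (w(u) = -3 + (⅓)*6 = -3 + 2 = -1)
t(d) = 2*d*(-19/3 + d) (t(d) = (d + d)*(d + (-3 + (⅔)*(-5))) = (2*d)*(d + (-3 - 10/3)) = (2*d)*(d - 19/3) = (2*d)*(-19/3 + d) = 2*d*(-19/3 + d))
G = 13 (G = -13/(-1) = -13*(-1) = 13)
(1/(-42 + t(4)) + G)² = (1/(-42 + (⅔)*4*(-19 + 3*4)) + 13)² = (1/(-42 + (⅔)*4*(-19 + 12)) + 13)² = (1/(-42 + (⅔)*4*(-7)) + 13)² = (1/(-42 - 56/3) + 13)² = (1/(-182/3) + 13)² = (-3/182 + 13)² = (2363/182)² = 5583769/33124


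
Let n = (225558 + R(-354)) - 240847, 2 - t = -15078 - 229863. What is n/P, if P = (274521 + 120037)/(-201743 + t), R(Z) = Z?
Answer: -337888800/197279 ≈ -1712.7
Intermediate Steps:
t = 244943 (t = 2 - (-15078 - 229863) = 2 - 1*(-244941) = 2 + 244941 = 244943)
n = -15643 (n = (225558 - 354) - 240847 = 225204 - 240847 = -15643)
P = 197279/21600 (P = (274521 + 120037)/(-201743 + 244943) = 394558/43200 = 394558*(1/43200) = 197279/21600 ≈ 9.1333)
n/P = -15643/197279/21600 = -15643*21600/197279 = -337888800/197279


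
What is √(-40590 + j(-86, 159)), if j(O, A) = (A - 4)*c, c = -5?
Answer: I*√41365 ≈ 203.38*I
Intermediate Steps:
j(O, A) = 20 - 5*A (j(O, A) = (A - 4)*(-5) = (-4 + A)*(-5) = 20 - 5*A)
√(-40590 + j(-86, 159)) = √(-40590 + (20 - 5*159)) = √(-40590 + (20 - 795)) = √(-40590 - 775) = √(-41365) = I*√41365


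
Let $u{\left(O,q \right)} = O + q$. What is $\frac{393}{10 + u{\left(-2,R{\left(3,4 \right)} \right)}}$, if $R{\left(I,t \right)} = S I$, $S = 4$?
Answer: $\frac{393}{20} \approx 19.65$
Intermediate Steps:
$R{\left(I,t \right)} = 4 I$
$\frac{393}{10 + u{\left(-2,R{\left(3,4 \right)} \right)}} = \frac{393}{10 + \left(-2 + 4 \cdot 3\right)} = \frac{393}{10 + \left(-2 + 12\right)} = \frac{393}{10 + 10} = \frac{393}{20}$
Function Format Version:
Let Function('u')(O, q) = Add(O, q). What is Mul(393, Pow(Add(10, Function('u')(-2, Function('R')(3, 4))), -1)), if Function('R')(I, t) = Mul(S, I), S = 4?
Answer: Rational(393, 20) ≈ 19.650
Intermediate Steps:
Function('R')(I, t) = Mul(4, I)
Mul(393, Pow(Add(10, Function('u')(-2, Function('R')(3, 4))), -1)) = Mul(393, Pow(Add(10, Add(-2, Mul(4, 3))), -1)) = Mul(393, Pow(Add(10, Add(-2, 12)), -1)) = Mul(393, Pow(Add(10, 10), -1)) = Mul(393, Pow(20, -1)) = Mul(393, Rational(1, 20)) = Rational(393, 20)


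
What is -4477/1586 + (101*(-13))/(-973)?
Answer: -2273703/1543178 ≈ -1.4734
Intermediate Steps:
-4477/1586 + (101*(-13))/(-973) = -4477*1/1586 - 1313*(-1/973) = -4477/1586 + 1313/973 = -2273703/1543178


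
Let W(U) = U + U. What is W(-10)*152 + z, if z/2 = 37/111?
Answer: -9118/3 ≈ -3039.3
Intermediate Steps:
z = ⅔ (z = 2*(37/111) = 2*(37*(1/111)) = 2*(⅓) = ⅔ ≈ 0.66667)
W(U) = 2*U
W(-10)*152 + z = (2*(-10))*152 + ⅔ = -20*152 + ⅔ = -3040 + ⅔ = -9118/3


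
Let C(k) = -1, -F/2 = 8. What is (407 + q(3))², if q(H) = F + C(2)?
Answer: 152100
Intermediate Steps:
F = -16 (F = -2*8 = -16)
q(H) = -17 (q(H) = -16 - 1 = -17)
(407 + q(3))² = (407 - 17)² = 390² = 152100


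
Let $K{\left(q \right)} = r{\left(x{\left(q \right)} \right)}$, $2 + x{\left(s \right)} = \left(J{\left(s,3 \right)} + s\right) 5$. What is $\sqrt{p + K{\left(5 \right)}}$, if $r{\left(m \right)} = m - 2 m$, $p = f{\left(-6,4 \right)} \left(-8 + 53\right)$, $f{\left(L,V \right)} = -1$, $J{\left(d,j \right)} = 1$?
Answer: $i \sqrt{73} \approx 8.544 i$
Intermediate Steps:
$p = -45$ ($p = - (-8 + 53) = \left(-1\right) 45 = -45$)
$x{\left(s \right)} = 3 + 5 s$ ($x{\left(s \right)} = -2 + \left(1 + s\right) 5 = -2 + \left(5 + 5 s\right) = 3 + 5 s$)
$r{\left(m \right)} = - m$
$K{\left(q \right)} = -3 - 5 q$ ($K{\left(q \right)} = - (3 + 5 q) = -3 - 5 q$)
$\sqrt{p + K{\left(5 \right)}} = \sqrt{-45 - 28} = \sqrt{-73} = i \sqrt{73}$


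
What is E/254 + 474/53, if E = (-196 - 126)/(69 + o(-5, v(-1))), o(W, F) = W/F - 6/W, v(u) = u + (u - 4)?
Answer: 128025948/14343761 ≈ 8.9256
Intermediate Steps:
v(u) = -4 + 2*u (v(u) = u + (-4 + u) = -4 + 2*u)
o(W, F) = -6/W + W/F
E = -9660/2131 (E = (-196 - 126)/(69 + (-6/(-5) - 5/(-4 + 2*(-1)))) = -322/(69 + (-6*(-⅕) - 5/(-4 - 2))) = -322/(69 + (6/5 - 5/(-6))) = -322/(69 + (6/5 - 5*(-⅙))) = -322/(69 + (6/5 + ⅚)) = -322/(69 + 61/30) = -322/2131/30 = -322*30/2131 = -9660/2131 ≈ -4.5331)
E/254 + 474/53 = -9660/2131/254 + 474/53 = -9660/2131*1/254 + 474*(1/53) = -4830/270637 + 474/53 = 128025948/14343761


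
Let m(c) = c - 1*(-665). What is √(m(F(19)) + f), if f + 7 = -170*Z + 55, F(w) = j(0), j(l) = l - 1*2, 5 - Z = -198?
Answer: I*√33799 ≈ 183.84*I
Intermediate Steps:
Z = 203 (Z = 5 - 1*(-198) = 5 + 198 = 203)
j(l) = -2 + l (j(l) = l - 2 = -2 + l)
F(w) = -2 (F(w) = -2 + 0 = -2)
m(c) = 665 + c (m(c) = c + 665 = 665 + c)
f = -34462 (f = -7 + (-170*203 + 55) = -7 + (-34510 + 55) = -7 - 34455 = -34462)
√(m(F(19)) + f) = √((665 - 2) - 34462) = √(663 - 34462) = √(-33799) = I*√33799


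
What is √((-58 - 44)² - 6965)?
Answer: √3439 ≈ 58.643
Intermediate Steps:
√((-58 - 44)² - 6965) = √((-102)² - 6965) = √(10404 - 6965) = √3439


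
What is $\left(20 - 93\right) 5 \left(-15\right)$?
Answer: $5475$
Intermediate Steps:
$\left(20 - 93\right) 5 \left(-15\right) = \left(-73\right) \left(-75\right) = 5475$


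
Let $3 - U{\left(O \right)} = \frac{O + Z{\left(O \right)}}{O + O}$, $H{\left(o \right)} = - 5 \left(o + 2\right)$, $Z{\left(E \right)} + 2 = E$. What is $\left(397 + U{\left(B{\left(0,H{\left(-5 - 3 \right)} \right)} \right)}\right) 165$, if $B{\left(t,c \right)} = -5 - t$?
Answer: $65802$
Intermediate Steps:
$Z{\left(E \right)} = -2 + E$
$H{\left(o \right)} = -10 - 5 o$ ($H{\left(o \right)} = - 5 \left(2 + o\right) = -10 - 5 o$)
$U{\left(O \right)} = 3 - \frac{-2 + 2 O}{2 O}$ ($U{\left(O \right)} = 3 - \frac{O + \left(-2 + O\right)}{O + O} = 3 - \frac{-2 + 2 O}{2 O}$)
$\left(397 + U{\left(B{\left(0,H{\left(-5 - 3 \right)} \right)} \right)}\right) 165 = \left(397 + \left(2 + \frac{1}{-5 - 0}\right)\right) 165 = \left(397 + \left(2 + \frac{1}{-5 + 0}\right)\right) 165 = \left(397 + \left(2 + \frac{1}{-5}\right)\right) 165 = \left(397 + \left(2 - \frac{1}{5}\right)\right) 165 = \left(397 + \frac{9}{5}\right) 165 = \frac{1994}{5} \cdot 165 = 65802$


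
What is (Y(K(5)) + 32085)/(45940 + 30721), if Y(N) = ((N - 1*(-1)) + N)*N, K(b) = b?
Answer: 32140/76661 ≈ 0.41925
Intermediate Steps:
Y(N) = N*(1 + 2*N) (Y(N) = ((N + 1) + N)*N = ((1 + N) + N)*N = (1 + 2*N)*N = N*(1 + 2*N))
(Y(K(5)) + 32085)/(45940 + 30721) = (5*(1 + 2*5) + 32085)/(45940 + 30721) = (5*(1 + 10) + 32085)/76661 = (5*11 + 32085)*(1/76661) = (55 + 32085)*(1/76661) = 32140*(1/76661) = 32140/76661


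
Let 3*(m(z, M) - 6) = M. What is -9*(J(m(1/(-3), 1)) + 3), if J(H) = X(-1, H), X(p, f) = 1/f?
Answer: -540/19 ≈ -28.421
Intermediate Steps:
m(z, M) = 6 + M/3
J(H) = 1/H
-9*(J(m(1/(-3), 1)) + 3) = -9*(1/(6 + (⅓)*1) + 3) = -9*(1/(6 + ⅓) + 3) = -9*(1/(19/3) + 3) = -9*(3/19 + 3) = -9*60/19 = -1*540/19 = -540/19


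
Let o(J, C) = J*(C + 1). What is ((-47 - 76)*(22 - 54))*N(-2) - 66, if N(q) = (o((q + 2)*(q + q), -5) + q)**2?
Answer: 15678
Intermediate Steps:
o(J, C) = J*(1 + C)
N(q) = (q - 8*q*(2 + q))**2 (N(q) = (((q + 2)*(q + q))*(1 - 5) + q)**2 = (((2 + q)*(2*q))*(-4) + q)**2 = ((2*q*(2 + q))*(-4) + q)**2 = (-8*q*(2 + q) + q)**2 = (q - 8*q*(2 + q))**2)
((-47 - 76)*(22 - 54))*N(-2) - 66 = ((-47 - 76)*(22 - 54))*((-2)**2*(15 + 8*(-2))**2) - 66 = (-123*(-32))*(4*(15 - 16)**2) - 66 = 3936*(4*(-1)**2) - 66 = 3936*(4*1) - 66 = 3936*4 - 66 = 15744 - 66 = 15678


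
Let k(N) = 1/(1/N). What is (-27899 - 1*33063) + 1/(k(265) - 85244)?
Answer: -5180489799/84979 ≈ -60962.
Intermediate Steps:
k(N) = N
(-27899 - 1*33063) + 1/(k(265) - 85244) = (-27899 - 1*33063) + 1/(265 - 85244) = (-27899 - 33063) + 1/(-84979) = -60962 - 1/84979 = -5180489799/84979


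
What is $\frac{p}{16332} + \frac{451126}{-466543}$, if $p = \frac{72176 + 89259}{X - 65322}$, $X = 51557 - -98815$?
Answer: $- \frac{17901577395497}{18515580070680} \approx -0.96684$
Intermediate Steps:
$X = 150372$ ($X = 51557 + 98815 = 150372$)
$p = \frac{32287}{17010}$ ($p = \frac{72176 + 89259}{150372 - 65322} = \frac{161435}{85050} = 161435 \cdot \frac{1}{85050} = \frac{32287}{17010} \approx 1.8981$)
$\frac{p}{16332} + \frac{451126}{-466543} = \frac{32287}{17010 \cdot 16332} + \frac{451126}{-466543} = \frac{32287}{17010} \cdot \frac{1}{16332} + 451126 \left(- \frac{1}{466543}\right) = \frac{32287}{277807320} - \frac{451126}{466543} = - \frac{17901577395497}{18515580070680}$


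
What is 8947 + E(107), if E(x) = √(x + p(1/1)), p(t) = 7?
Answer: 8947 + √114 ≈ 8957.7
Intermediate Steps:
E(x) = √(7 + x) (E(x) = √(x + 7) = √(7 + x))
8947 + E(107) = 8947 + √(7 + 107) = 8947 + √114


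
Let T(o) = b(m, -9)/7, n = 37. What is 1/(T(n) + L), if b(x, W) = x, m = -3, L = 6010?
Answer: 7/42067 ≈ 0.00016640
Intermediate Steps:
T(o) = -3/7
1/(T(n) + L) = 1/(-3/7 + 6010) = 1/(42067/7) = 7/42067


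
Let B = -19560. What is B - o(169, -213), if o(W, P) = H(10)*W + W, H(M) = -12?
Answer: -17701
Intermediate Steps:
o(W, P) = -11*W (o(W, P) = -12*W + W = -11*W)
B - o(169, -213) = -19560 - (-11)*169 = -19560 - 1*(-1859) = -19560 + 1859 = -17701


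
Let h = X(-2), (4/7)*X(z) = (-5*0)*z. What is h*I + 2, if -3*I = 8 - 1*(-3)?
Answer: 2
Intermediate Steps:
X(z) = 0 (X(z) = 7*((-5*0)*z)/4 = 7*(0*z)/4 = (7/4)*0 = 0)
h = 0
I = -11/3 (I = -(8 - 1*(-3))/3 = -(8 + 3)/3 = -⅓*11 = -11/3 ≈ -3.6667)
h*I + 2 = 0*(-11/3) + 2 = 0 + 2 = 2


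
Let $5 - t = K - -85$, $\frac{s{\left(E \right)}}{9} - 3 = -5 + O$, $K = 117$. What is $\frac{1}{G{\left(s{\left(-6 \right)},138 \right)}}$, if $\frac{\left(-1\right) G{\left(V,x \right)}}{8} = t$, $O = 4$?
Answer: $\frac{1}{1576} \approx 0.00063452$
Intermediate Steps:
$s{\left(E \right)} = 18$ ($s{\left(E \right)} = 27 + 9 \left(-5 + 4\right) = 27 + 9 \left(-1\right) = 27 - 9 = 18$)
$t = -197$ ($t = 5 - \left(117 - -85\right) = 5 - \left(117 + 85\right) = 5 - 202 = -197$)
$G{\left(V,x \right)} = 1576$ ($G{\left(V,x \right)} = \left(-8\right) \left(-197\right) = 1576$)
$\frac{1}{G{\left(s{\left(-6 \right)},138 \right)}} = \frac{1}{1576}$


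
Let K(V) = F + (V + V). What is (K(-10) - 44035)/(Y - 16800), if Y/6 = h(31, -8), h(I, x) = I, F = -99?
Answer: 2453/923 ≈ 2.6576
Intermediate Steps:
Y = 186 (Y = 6*31 = 186)
K(V) = -99 + 2*V (K(V) = -99 + (V + V) = -99 + 2*V)
(K(-10) - 44035)/(Y - 16800) = ((-99 + 2*(-10)) - 44035)/(186 - 16800) = ((-99 - 20) - 44035)/(-16614) = (-119 - 44035)*(-1/16614) = -44154*(-1/16614) = 2453/923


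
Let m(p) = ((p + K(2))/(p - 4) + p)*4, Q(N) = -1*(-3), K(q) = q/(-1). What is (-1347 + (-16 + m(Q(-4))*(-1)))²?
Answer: 1879641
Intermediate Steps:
K(q) = -q (K(q) = q*(-1) = -q)
Q(N) = 3
m(p) = 4*p + 4*(-2 + p)/(-4 + p) (m(p) = ((p - 1*2)/(p - 4) + p)*4 = ((p - 2)/(-4 + p) + p)*4 = ((-2 + p)/(-4 + p) + p)*4 = (p + (-2 + p)/(-4 + p))*4 = 4*p + 4*(-2 + p)/(-4 + p))
(-1347 + (-16 + m(Q(-4))*(-1)))² = (-1347 + (-16 + (4*(-2 + 3² - 3*3)/(-4 + 3))*(-1)))² = (-1347 + (-16 + (4*(-2 + 9 - 9)/(-1))*(-1)))² = (-1347 + (-16 + (4*(-1)*(-2))*(-1)))² = (-1347 + (-16 + 8*(-1)))² = (-1347 + (-16 - 8))² = (-1347 - 24)² = (-1371)² = 1879641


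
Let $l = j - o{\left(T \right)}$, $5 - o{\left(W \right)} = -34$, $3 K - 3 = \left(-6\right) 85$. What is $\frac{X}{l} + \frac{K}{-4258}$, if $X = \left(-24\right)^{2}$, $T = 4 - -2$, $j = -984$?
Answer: $- \frac{759907}{1451978} \approx -0.52336$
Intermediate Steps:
$K = -169$ ($K = 1 + \frac{\left(-6\right) 85}{3} = 1 + \frac{1}{3} \left(-510\right) = 1 - 170 = -169$)
$T = 6$ ($T = 4 + 2 = 6$)
$o{\left(W \right)} = 39$ ($o{\left(W \right)} = 5 - -34 = 5 + 34 = 39$)
$l = -1023$ ($l = -984 - 39 = -1023$)
$X = 576$
$\frac{X}{l} + \frac{K}{-4258} = \frac{576}{-1023} - \frac{169}{-4258} = 576 \left(- \frac{1}{1023}\right) - - \frac{169}{4258} = - \frac{192}{341} + \frac{169}{4258} = - \frac{759907}{1451978}$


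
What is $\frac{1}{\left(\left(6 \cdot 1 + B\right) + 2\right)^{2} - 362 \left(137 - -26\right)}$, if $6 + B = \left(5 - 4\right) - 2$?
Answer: $- \frac{1}{59005} \approx -1.6948 \cdot 10^{-5}$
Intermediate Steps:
$B = -7$ ($B = -6 + \left(\left(5 - 4\right) - 2\right) = -6 + \left(1 - 2\right) = -6 - 1 = -7$)
$\frac{1}{\left(\left(6 \cdot 1 + B\right) + 2\right)^{2} - 362 \left(137 - -26\right)} = \frac{1}{\left(\left(6 \cdot 1 - 7\right) + 2\right)^{2} - 362 \left(137 - -26\right)} = \frac{1}{\left(\left(6 - 7\right) + 2\right)^{2} - 362 \left(137 + 26\right)} = \frac{1}{\left(-1 + 2\right)^{2} - 59006} = \frac{1}{1^{2} - 59006} = \frac{1}{1 - 59006} = \frac{1}{-59005} = - \frac{1}{59005}$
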